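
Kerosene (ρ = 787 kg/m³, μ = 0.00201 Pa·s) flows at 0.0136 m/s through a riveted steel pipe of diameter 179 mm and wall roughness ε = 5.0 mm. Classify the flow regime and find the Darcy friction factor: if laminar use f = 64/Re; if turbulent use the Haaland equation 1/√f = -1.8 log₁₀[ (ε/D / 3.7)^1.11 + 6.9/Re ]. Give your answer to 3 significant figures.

Re = ρVD/μ = 787·0.0136·0.179/0.00201 = 953.2.
Re < 2300 → laminar, so f = 64/Re = 0.06714 (roughness is irrelevant in laminar flow).

f ≈ 0.0671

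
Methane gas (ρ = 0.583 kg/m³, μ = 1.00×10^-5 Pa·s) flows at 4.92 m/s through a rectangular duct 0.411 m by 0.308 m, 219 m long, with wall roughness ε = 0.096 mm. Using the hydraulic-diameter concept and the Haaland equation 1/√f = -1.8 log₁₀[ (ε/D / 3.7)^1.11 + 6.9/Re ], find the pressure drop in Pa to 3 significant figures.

ΔP ≈ 83.6 Pa

Hydraulic diameter D_h = 4A/P = 4·(0.411·0.308)/(2·(0.411+0.308)) = 0.5064/1.438 = 0.3521 m.
Re = ρVD_h/μ = 0.583·4.92·0.3521/1e-05 = 1.01e+05.
ε/D_h = 9.6e-05/0.3521 = 0.000273; Haaland gives 1/√f = -1.8 log₁₀[2.59e-05+6.83e-05] = 7.247, so f = 0.01904.
ΔP = f(L/D_h)(ρV²/2) = 0.01904·219/0.3521·7.056 = 83.56 Pa.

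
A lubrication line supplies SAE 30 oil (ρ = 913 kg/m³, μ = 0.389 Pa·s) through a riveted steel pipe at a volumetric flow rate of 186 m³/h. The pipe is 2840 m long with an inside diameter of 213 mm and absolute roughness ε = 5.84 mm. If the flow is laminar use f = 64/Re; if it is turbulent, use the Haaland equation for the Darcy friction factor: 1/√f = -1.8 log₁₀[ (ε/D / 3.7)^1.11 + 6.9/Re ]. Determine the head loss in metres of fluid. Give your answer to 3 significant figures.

Q = 186 m³/h = 186/3600 = 0.05167 m³/s.
Cross-sectional area A = πD²/4 = π(0.213)²/4 = 0.03563 m²; mean velocity V = Q/A = 0.05167/0.03563 = 1.45 m/s.
Reynolds number Re = ρVD/μ = 913 · 1.45 · 0.213 / 0.389 = 724.9.
Re < 2300 → laminar flow, so f = 64/Re = 64/724.9 = 0.08829 (the turbulent correlation is not needed).
Darcy-Weisbach: ΔP = f(L/D)(ρV²/2) = 0.08829·(2840/0.213)·(913·1.45²/2) = 0.08829·1.333e+04·959.8 = 1.13e+06 Pa.
Head loss h_f = ΔP/(ρg) = 1.13e+06/(913·9.81) = 126 m.

h_f ≈ 126 m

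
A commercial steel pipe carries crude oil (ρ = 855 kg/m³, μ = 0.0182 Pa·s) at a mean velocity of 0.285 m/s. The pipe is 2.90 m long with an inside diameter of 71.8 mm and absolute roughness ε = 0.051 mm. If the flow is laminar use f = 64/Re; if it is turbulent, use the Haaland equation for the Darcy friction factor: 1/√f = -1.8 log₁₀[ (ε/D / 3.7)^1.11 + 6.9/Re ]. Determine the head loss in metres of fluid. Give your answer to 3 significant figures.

Reynolds number Re = ρVD/μ = 855 · 0.285 · 0.0718 / 0.0182 = 961.3.
Re < 2300 → laminar flow, so f = 64/Re = 64/961.3 = 0.06658 (the turbulent correlation is not needed).
Darcy-Weisbach: ΔP = f(L/D)(ρV²/2) = 0.06658·(2.9/0.0718)·(855·0.285²/2) = 0.06658·40.39·34.72 = 93.37 Pa.
Head loss h_f = ΔP/(ρg) = 93.37/(855·9.81) = 0.0111 m.

h_f ≈ 0.0111 m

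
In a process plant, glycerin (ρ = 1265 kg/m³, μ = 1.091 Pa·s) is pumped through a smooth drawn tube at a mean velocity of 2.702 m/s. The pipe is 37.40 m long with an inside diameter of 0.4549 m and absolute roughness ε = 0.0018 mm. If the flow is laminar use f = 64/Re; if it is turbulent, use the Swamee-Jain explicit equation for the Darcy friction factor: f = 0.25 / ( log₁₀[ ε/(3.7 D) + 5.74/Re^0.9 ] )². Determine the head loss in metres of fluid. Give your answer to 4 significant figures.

Reynolds number Re = ρVD/μ = 1265 · 2.702 · 0.4549 / 1.09 = 1425.
Re < 2300 → laminar flow, so f = 64/Re = 64/1425 = 0.04491 (the turbulent correlation is not needed).
Darcy-Weisbach: ΔP = f(L/D)(ρV²/2) = 0.04491·(37.4/0.4549)·(1265·2.702²/2) = 0.04491·82.22·4618 = 1.705e+04 Pa.
Head loss h_f = ΔP/(ρg) = 1.705e+04/(1265·9.81) = 1.374 m.

h_f ≈ 1.374 m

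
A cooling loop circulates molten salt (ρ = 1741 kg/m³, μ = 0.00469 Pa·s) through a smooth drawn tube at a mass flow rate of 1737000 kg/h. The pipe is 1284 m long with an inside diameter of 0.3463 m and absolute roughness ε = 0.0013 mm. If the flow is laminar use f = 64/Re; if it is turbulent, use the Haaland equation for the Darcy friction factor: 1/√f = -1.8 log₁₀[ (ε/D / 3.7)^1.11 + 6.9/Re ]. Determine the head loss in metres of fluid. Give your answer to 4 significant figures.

h_f ≈ 22.54 m

ṁ = 1737000 kg/h = 1737000/3600 = 482.5 kg/s.
A = πD²/4 = π(0.3463)²/4 = 0.09419 m²; mean velocity V = ṁ/(ρA) = 482.5/(1741 · 0.09419) = 2.942 m/s.
Reynolds number Re = ρVD/μ = 1741 · 2.942 · 0.3463 / 0.00469 = 3.783e+05.
Re > 4000 → turbulent. Relative roughness ε/D = 1.3e-06/0.3463 = 3.75e-06. Haaland: 1/√f = -1.8 log₁₀[(3.75e-06/3.7)^1.11 + 6.9/3.783e+05] = -1.8 log₁₀[2.22e-07 + 1.82e-05] = 8.521, so f = 0.01377.
Darcy-Weisbach: ΔP = f(L/D)(ρV²/2) = 0.01377·(1284/0.3463)·(1741·2.942²/2) = 0.01377·3708·7537 = 3.849e+05 Pa.
Head loss h_f = ΔP/(ρg) = 3.849e+05/(1741·9.81) = 22.54 m.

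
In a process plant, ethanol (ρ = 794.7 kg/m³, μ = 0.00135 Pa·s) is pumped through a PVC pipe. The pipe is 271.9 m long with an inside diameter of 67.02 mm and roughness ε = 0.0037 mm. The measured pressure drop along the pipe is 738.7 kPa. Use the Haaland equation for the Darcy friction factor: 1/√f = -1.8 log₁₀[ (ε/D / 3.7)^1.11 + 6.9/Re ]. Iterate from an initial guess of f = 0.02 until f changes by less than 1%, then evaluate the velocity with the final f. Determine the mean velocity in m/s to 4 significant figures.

V ≈ 5.403 m/s

Rearranging Darcy-Weisbach: V = √(2·ΔP·D/(f·L·ρ)). With ε/D = 3.7e-06/0.06702 = 5.52e-05, iterate starting from f = 0.02:
  f = 0.02 → V = √(2·7.387e+05·0.06702/(0.02·271.9·794.7)) = 4.787 m/s; Re = ρVD/μ = 1.888e+05; f → 0.01603
  f = 0.01603 → V = 5.347 m/s; Re = 2.109e+05; f → 0.01572
  f = 0.01572 → V = 5.399 m/s; Re = 2.13e+05; f → 0.0157
Converged (Δf/f < 1%). With the final f = 0.0157: V = √(2·7.387e+05·0.06702/(0.0157·271.9·794.7)) = 5.403 m/s.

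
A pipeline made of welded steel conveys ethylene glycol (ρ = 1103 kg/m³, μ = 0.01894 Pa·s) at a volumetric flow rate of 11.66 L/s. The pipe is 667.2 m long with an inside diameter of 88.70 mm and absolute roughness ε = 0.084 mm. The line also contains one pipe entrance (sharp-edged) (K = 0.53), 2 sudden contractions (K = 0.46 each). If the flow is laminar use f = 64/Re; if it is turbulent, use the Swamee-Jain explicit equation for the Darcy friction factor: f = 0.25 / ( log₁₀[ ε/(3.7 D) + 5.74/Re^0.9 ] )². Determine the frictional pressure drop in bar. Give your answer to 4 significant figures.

Q = 11.66 L/s = 11.66/1000 = 0.01166 m³/s.
Cross-sectional area A = πD²/4 = π(0.0887)²/4 = 0.006179 m²; mean velocity V = Q/A = 0.01166/0.006179 = 1.887 m/s.
Reynolds number Re = ρVD/μ = 1103 · 1.887 · 0.0887 / 0.0189 = 9747.
Re > 4000 → turbulent. Relative roughness ε/D = 8.4e-05/0.0887 = 0.000947. Swamee-Jain: f = 0.25/(log₁₀[0.000947/3.7 + 5.74/9747^0.9])² = 0.25/(log₁₀[0.000256 + 0.00148])² = 0.25/(-2.762)² = 0.03278.
Total minor-loss coefficient ΣK = 1·0.53 + 2·0.46 = 1.45.
ΔP = [f·L/D + ΣK]·(ρV²/2) = [0.03278·667.2/0.0887 + 1.45]·(1103·1.887²/2) = [246.6 + 1.45]·1964 = 4.87e+05 Pa.
ΔP = 4.87e+05 Pa = 4.870 bar.

ΔP ≈ 4.870 bar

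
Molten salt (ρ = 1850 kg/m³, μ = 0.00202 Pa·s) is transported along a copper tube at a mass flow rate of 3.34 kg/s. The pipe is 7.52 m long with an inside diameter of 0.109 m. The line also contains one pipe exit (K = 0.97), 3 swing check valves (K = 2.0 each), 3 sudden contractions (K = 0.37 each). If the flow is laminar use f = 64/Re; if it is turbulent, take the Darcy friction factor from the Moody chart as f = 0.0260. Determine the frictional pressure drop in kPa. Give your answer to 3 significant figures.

ΔP ≈ 0.342 kPa

A = πD²/4 = π(0.109)²/4 = 0.009331 m²; mean velocity V = ṁ/(ρA) = 3.34/(1850 · 0.009331) = 0.1935 m/s.
Reynolds number Re = ρVD/μ = 1850 · 0.1935 · 0.109 / 0.00202 = 1.931e+04.
Re > 4000 → turbulent; use the Moody-chart value f = 0.0260.
Total minor-loss coefficient ΣK = 1·0.97 + 3·2 + 3·0.37 = 8.08.
ΔP = [f·L/D + ΣK]·(ρV²/2) = [0.026·7.52/0.109 + 8.08]·(1850·0.1935²/2) = [1.794 + 8.08]·34.63 = 341.9 Pa.
ΔP = 341.9 Pa = 0.342 kPa.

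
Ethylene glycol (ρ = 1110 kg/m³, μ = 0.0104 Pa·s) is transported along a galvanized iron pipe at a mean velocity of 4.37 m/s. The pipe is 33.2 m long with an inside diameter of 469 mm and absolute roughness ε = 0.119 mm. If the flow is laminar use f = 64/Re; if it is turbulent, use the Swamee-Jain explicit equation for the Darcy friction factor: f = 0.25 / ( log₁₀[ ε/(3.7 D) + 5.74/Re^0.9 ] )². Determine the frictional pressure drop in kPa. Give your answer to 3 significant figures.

ΔP ≈ 13.0 kPa

Reynolds number Re = ρVD/μ = 1110 · 4.37 · 0.469 / 0.0104 = 2.187e+05.
Re > 4000 → turbulent. Relative roughness ε/D = 0.000119/0.469 = 0.000254. Swamee-Jain: f = 0.25/(log₁₀[0.000254/3.7 + 5.74/2.187e+05^0.9])² = 0.25/(log₁₀[6.86e-05 + 8.97e-05])² = 0.25/(-3.8)² = 0.01731.
Darcy-Weisbach: ΔP = f(L/D)(ρV²/2) = 0.01731·(33.2/0.469)·(1110·4.37²/2) = 0.01731·70.79·1.06e+04 = 1.299e+04 Pa.
ΔP = 1.299e+04 Pa = 13.0 kPa.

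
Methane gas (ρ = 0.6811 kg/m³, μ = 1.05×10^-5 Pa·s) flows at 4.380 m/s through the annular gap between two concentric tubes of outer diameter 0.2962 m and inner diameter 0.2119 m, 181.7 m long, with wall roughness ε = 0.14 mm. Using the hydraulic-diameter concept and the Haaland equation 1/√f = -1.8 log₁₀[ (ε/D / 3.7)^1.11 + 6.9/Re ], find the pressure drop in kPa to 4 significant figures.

ΔP ≈ 0.3947 kPa

Hydraulic diameter D_h = 4A/P = D_o - D_i = 0.2962 - 0.2119 = 0.0843 m.
Re = ρVD_h/μ = 0.6811·4.38·0.0843/1.05e-05 = 2.395e+04.
ε/D_h = 0.00014/0.0843 = 0.00166; Haaland gives 1/√f = -1.8 log₁₀[0.000192+0.000288] = 5.973, so f = 0.02803.
ΔP = f(L/D_h)(ρV²/2) = 0.02803·181.7/0.0843·6.533 = 394.7 Pa.
ΔP = 0.3947 kPa.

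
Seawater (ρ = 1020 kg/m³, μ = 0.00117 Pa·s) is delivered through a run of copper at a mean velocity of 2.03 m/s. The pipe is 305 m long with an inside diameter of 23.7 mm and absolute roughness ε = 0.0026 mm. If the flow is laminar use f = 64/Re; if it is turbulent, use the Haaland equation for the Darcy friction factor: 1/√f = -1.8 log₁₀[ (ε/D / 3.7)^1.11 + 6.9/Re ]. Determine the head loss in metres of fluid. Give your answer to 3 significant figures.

Reynolds number Re = ρVD/μ = 1020 · 2.03 · 0.0237 / 0.00117 = 4.194e+04.
Re > 4000 → turbulent. Relative roughness ε/D = 2.6e-06/0.0237 = 0.00011. Haaland: 1/√f = -1.8 log₁₀[(0.00011/3.7)^1.11 + 6.9/4.194e+04] = -1.8 log₁₀[9.42e-06 + 0.000165] = 6.767, so f = 0.02184.
Darcy-Weisbach: ΔP = f(L/D)(ρV²/2) = 0.02184·(305/0.0237)·(1020·2.03²/2) = 0.02184·1.287e+04·2102 = 5.906e+05 Pa.
Head loss h_f = ΔP/(ρg) = 5.906e+05/(1020·9.81) = 59.0 m.

h_f ≈ 59.0 m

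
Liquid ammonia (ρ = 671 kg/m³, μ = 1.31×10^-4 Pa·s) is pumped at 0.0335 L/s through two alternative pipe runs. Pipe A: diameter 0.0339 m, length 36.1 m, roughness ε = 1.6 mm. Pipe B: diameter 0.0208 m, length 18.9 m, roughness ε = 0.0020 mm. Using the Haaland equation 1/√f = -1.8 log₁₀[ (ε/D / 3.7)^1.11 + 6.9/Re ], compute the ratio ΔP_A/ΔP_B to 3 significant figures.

ΔP_A/ΔP_B ≈ 0.400

Pipe A: V = Q/A = 3.35e-05/0.0009026 = 0.03712 m/s; Re = 6445; ε/D = 0.0472; Haaland → f = 0.07363; ΔP_A = f(L/D)(ρV²/2) = 36.24 Pa.
Pipe B: V = Q/A = 3.35e-05/0.0003398 = 0.09859 m/s; Re = 1.05e+04; ε/D = 9.62e-05; Haaland → f = 0.03058; ΔP_B = f(L/D)(ρV²/2) = 90.6 Pa.
ΔP_A/ΔP_B = 36.24/90.6 = 0.400.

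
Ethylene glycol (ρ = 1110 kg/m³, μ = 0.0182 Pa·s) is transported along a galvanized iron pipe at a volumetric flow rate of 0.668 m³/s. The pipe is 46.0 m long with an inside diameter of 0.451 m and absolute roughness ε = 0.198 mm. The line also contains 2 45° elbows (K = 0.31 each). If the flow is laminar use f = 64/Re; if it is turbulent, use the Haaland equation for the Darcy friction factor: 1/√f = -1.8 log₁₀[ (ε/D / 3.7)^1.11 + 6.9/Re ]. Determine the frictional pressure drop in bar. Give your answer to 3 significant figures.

Cross-sectional area A = πD²/4 = π(0.451)²/4 = 0.1598 m²; mean velocity V = Q/A = 0.668/0.1598 = 4.182 m/s.
Reynolds number Re = ρVD/μ = 1110 · 4.182 · 0.451 / 0.0182 = 1.15e+05.
Re > 4000 → turbulent. Relative roughness ε/D = 0.000198/0.451 = 0.000439. Haaland: 1/√f = -1.8 log₁₀[(0.000439/3.7)^1.11 + 6.9/1.15e+05] = -1.8 log₁₀[4.39e-05 + 6e-05] = 7.17, so f = 0.01945.
Total minor-loss coefficient ΣK = 2·0.31 = 0.62.
ΔP = [f·L/D + ΣK]·(ρV²/2) = [0.01945·46/0.451 + 0.62]·(1110·4.182²/2) = [1.984 + 0.62]·9704 = 2.527e+04 Pa.
ΔP = 2.527e+04 Pa = 0.253 bar.

ΔP ≈ 0.253 bar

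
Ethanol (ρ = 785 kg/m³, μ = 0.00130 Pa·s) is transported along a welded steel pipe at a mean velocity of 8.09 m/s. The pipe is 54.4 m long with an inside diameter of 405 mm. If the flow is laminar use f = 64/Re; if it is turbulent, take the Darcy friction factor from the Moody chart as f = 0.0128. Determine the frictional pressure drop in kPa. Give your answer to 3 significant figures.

Reynolds number Re = ρVD/μ = 785 · 8.09 · 0.405 / 0.0013 = 1.978e+06.
Re > 4000 → turbulent; use the Moody-chart value f = 0.0128.
Darcy-Weisbach: ΔP = f(L/D)(ρV²/2) = 0.0128·(54.4/0.405)·(785·8.09²/2) = 0.0128·134.3·2.569e+04 = 4.417e+04 Pa.
ΔP = 4.417e+04 Pa = 44.2 kPa.

ΔP ≈ 44.2 kPa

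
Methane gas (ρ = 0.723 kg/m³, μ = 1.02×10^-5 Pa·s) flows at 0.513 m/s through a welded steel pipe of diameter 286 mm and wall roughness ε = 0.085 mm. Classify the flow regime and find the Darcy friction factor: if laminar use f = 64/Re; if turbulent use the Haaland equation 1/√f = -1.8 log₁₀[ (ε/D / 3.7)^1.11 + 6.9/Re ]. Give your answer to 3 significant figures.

f ≈ 0.0309

Re = ρVD/μ = 0.723·0.513·0.286/1.02e-05 = 1.04e+04.
Re > 4000 → turbulent. ε/D = 8.5e-05/0.286 = 0.000297; Haaland: 1/√f = -1.8 log₁₀[2.85e-05 + 0.000663] = 5.688, so f = 0.03091.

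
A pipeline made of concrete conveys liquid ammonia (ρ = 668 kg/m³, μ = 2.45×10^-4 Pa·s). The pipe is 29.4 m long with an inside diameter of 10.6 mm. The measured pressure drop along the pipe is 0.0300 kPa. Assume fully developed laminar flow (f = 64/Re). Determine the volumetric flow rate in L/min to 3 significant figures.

Q ≈ 0.0774 L/min

For laminar flow, f = 64/Re with Re = ρVD/μ, so Darcy-Weisbach reduces to ΔP = 32μLV/D². Solving for V: V = ΔP·D²/(32μL) = 30·(0.0106)²/(32·0.000245·29.4) = 0.01462 m/s.
Check: Re = ρVD/μ = 668·0.01462·0.0106/0.000245 = 422.7 < 2300, so the laminar assumption holds.
Q = V·A = 0.01462·(π/4·0.0106²) = 1.291e-06 m³/s = 0.0774 L/min.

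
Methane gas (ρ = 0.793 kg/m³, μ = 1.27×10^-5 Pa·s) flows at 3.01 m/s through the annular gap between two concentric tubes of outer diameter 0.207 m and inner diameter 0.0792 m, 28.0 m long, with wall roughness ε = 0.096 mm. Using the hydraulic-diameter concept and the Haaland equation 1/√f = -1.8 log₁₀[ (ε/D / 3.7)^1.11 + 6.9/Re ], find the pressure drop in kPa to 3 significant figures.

Hydraulic diameter D_h = 4A/P = D_o - D_i = 0.207 - 0.0792 = 0.1278 m.
Re = ρVD_h/μ = 0.793·3.01·0.1278/1.27e-05 = 2.402e+04.
ε/D_h = 9.6e-05/0.1278 = 0.000751; Haaland gives 1/√f = -1.8 log₁₀[7.97e-05+0.000287] = 6.184, so f = 0.02615.
ΔP = f(L/D_h)(ρV²/2) = 0.02615·28/0.1278·3.592 = 20.58 Pa.
ΔP = 0.0206 kPa.

ΔP ≈ 0.0206 kPa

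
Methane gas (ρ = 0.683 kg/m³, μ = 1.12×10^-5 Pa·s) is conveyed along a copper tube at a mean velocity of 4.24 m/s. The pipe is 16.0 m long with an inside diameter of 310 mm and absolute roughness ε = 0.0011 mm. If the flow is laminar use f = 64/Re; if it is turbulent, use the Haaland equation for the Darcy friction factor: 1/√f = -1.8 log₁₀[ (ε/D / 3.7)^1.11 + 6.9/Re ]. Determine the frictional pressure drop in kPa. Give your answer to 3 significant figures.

Reynolds number Re = ρVD/μ = 0.683 · 4.24 · 0.31 / 1.12e-05 = 8.015e+04.
Re > 4000 → turbulent. Relative roughness ε/D = 1.1e-06/0.31 = 3.55e-06. Haaland: 1/√f = -1.8 log₁₀[(3.55e-06/3.7)^1.11 + 6.9/8.015e+04] = -1.8 log₁₀[2.09e-07 + 8.61e-05] = 7.315, so f = 0.01869.
Darcy-Weisbach: ΔP = f(L/D)(ρV²/2) = 0.01869·(16/0.31)·(0.683·4.24²/2) = 0.01869·51.61·6.139 = 5.921 Pa.
ΔP = 5.921 Pa = 0.00592 kPa.

ΔP ≈ 0.00592 kPa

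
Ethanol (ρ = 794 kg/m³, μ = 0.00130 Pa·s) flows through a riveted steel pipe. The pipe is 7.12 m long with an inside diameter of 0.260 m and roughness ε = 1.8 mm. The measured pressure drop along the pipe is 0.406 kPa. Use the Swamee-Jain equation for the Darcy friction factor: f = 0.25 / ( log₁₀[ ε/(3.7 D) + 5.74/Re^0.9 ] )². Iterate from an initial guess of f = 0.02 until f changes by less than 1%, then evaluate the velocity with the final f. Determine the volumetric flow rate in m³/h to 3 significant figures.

Rearranging Darcy-Weisbach: V = √(2·ΔP·D/(f·L·ρ)). With ε/D = 0.0018/0.26 = 0.00692, iterate starting from f = 0.02:
  f = 0.02 → V = √(2·406·0.26/(0.02·7.12·794)) = 1.366 m/s; Re = ρVD/μ = 2.17e+05; f → 0.03411
  f = 0.03411 → V = 1.046 m/s; Re = 1.662e+05; f → 0.03424
Converged (Δf/f < 1%). With the final f = 0.03424: V = √(2·406·0.26/(0.03424·7.12·794)) = 1.044 m/s.
Q = V·A = 1.044·(π/4·0.26²) = 0.05545 m³/s = 200 m³/h.

Q ≈ 200 m³/h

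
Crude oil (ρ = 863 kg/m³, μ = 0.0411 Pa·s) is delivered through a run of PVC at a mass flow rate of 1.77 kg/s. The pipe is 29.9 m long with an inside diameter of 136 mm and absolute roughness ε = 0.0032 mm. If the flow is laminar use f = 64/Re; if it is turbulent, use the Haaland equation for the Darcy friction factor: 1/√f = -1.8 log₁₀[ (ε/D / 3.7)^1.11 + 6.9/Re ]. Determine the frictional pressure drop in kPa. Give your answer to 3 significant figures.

ΔP ≈ 0.300 kPa

A = πD²/4 = π(0.136)²/4 = 0.01453 m²; mean velocity V = ṁ/(ρA) = 1.77/(863 · 0.01453) = 0.1412 m/s.
Reynolds number Re = ρVD/μ = 863 · 0.1412 · 0.136 / 0.0411 = 403.2.
Re < 2300 → laminar flow, so f = 64/Re = 64/403.2 = 0.1587 (the turbulent correlation is not needed).
Darcy-Weisbach: ΔP = f(L/D)(ρV²/2) = 0.1587·(29.9/0.136)·(863·0.1412²/2) = 0.1587·219.9·8.601 = 300.2 Pa.
ΔP = 300.2 Pa = 0.300 kPa.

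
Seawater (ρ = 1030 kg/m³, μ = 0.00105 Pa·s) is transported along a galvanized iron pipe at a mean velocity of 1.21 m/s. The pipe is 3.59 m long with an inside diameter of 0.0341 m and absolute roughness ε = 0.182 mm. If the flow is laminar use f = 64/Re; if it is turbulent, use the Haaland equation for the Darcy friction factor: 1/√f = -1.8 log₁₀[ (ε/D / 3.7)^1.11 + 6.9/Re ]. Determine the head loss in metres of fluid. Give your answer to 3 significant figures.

Reynolds number Re = ρVD/μ = 1030 · 1.21 · 0.0341 / 0.00105 = 4.048e+04.
Re > 4000 → turbulent. Relative roughness ε/D = 0.000182/0.0341 = 0.00534. Haaland: 1/√f = -1.8 log₁₀[(0.00534/3.7)^1.11 + 6.9/4.048e+04] = -1.8 log₁₀[0.000702 + 0.00017] = 5.506, so f = 0.03298.
Darcy-Weisbach: ΔP = f(L/D)(ρV²/2) = 0.03298·(3.59/0.0341)·(1030·1.21²/2) = 0.03298·105.3·754 = 2618 Pa.
Head loss h_f = ΔP/(ρg) = 2618/(1030·9.81) = 0.259 m.

h_f ≈ 0.259 m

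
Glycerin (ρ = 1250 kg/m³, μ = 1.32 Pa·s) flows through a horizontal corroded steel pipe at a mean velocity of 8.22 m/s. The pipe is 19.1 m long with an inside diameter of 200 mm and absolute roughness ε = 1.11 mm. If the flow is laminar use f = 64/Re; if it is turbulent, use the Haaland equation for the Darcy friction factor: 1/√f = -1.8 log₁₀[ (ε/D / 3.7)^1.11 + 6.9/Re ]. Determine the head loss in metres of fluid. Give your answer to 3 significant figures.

Reynolds number Re = ρVD/μ = 1250 · 8.22 · 0.2 / 1.32 = 1557.
Re < 2300 → laminar flow, so f = 64/Re = 64/1557 = 0.04111 (the turbulent correlation is not needed).
Darcy-Weisbach: ΔP = f(L/D)(ρV²/2) = 0.04111·(19.1/0.2)·(1250·8.22²/2) = 0.04111·95.5·4.223e+04 = 1.658e+05 Pa.
Head loss h_f = ΔP/(ρg) = 1.658e+05/(1250·9.81) = 13.5 m.

h_f ≈ 13.5 m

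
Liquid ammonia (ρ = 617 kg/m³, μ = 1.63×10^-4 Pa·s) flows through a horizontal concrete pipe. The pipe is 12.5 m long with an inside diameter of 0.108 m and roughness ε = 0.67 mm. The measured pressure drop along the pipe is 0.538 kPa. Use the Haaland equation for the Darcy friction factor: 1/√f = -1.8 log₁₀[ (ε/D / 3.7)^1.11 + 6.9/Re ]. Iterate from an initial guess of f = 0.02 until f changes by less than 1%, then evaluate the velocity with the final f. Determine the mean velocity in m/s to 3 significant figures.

V ≈ 0.678 m/s

Rearranging Darcy-Weisbach: V = √(2·ΔP·D/(f·L·ρ)). With ε/D = 0.00067/0.108 = 0.0062, iterate starting from f = 0.02:
  f = 0.02 → V = √(2·538·0.108/(0.02·12.5·617)) = 0.868 m/s; Re = ρVD/μ = 3.548e+05; f → 0.03273
  f = 0.03273 → V = 0.6785 m/s; Re = 2.774e+05; f → 0.03279
Converged (Δf/f < 1%). With the final f = 0.03279: V = √(2·538·0.108/(0.03279·12.5·617)) = 0.6779 m/s.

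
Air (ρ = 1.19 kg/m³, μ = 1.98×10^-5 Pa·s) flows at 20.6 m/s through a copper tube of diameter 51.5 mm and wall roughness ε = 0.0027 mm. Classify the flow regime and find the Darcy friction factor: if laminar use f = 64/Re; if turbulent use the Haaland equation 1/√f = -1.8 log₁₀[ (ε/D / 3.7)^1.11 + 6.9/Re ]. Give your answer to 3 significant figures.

Re = ρVD/μ = 1.19·20.6·0.0515/1.98e-05 = 6.376e+04.
Re > 4000 → turbulent. ε/D = 2.7e-06/0.0515 = 5.24e-05; Haaland: 1/√f = -1.8 log₁₀[4.15e-06 + 0.000108] = 7.109, so f = 0.01979.

f ≈ 0.0198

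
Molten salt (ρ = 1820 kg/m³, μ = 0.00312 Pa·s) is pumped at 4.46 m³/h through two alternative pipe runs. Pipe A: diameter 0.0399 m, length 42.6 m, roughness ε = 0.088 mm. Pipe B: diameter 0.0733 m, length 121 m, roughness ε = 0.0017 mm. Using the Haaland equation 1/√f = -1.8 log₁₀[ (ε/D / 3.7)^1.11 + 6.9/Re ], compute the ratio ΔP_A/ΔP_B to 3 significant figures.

Pipe A: V = Q/A = 0.001239/0.00125 = 0.9908 m/s; Re = 2.306e+04; ε/D = 0.00221; Haaland → f = 0.02922; ΔP_A = f(L/D)(ρV²/2) = 2.787e+04 Pa.
Pipe B: V = Q/A = 0.001239/0.00422 = 0.2936 m/s; Re = 1.255e+04; ε/D = 2.32e-05; Haaland → f = 0.02907; ΔP_B = f(L/D)(ρV²/2) = 3763 Pa.
ΔP_A/ΔP_B = 2.787e+04/3763 = 7.41.

ΔP_A/ΔP_B ≈ 7.41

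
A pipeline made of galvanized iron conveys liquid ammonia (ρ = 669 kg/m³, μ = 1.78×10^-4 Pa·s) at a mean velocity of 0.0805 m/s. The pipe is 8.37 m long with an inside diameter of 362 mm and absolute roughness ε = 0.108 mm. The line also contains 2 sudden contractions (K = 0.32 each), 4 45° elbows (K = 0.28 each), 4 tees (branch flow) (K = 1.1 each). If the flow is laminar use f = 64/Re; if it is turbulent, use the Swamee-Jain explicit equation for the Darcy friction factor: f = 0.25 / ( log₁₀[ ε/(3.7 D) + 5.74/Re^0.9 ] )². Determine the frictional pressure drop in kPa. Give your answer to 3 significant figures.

ΔP ≈ 0.0143 kPa

Reynolds number Re = ρVD/μ = 669 · 0.0805 · 0.362 / 0.000178 = 1.095e+05.
Re > 4000 → turbulent. Relative roughness ε/D = 0.000108/0.362 = 0.000298. Swamee-Jain: f = 0.25/(log₁₀[0.000298/3.7 + 5.74/1.095e+05^0.9])² = 0.25/(log₁₀[8.06e-05 + 0.000167])² = 0.25/(-3.606)² = 0.01923.
Total minor-loss coefficient ΣK = 2·0.32 + 4·0.28 + 4·1.1 = 6.16.
ΔP = [f·L/D + ΣK]·(ρV²/2) = [0.01923·8.37/0.362 + 6.16]·(669·0.0805²/2) = [0.4446 + 6.16]·2.168 = 14.32 Pa.
ΔP = 14.32 Pa = 0.0143 kPa.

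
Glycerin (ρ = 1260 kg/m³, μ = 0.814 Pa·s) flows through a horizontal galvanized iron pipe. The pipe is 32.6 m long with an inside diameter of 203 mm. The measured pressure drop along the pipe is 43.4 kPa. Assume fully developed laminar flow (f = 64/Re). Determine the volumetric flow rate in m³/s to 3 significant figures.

For laminar flow, f = 64/Re with Re = ρVD/μ, so Darcy-Weisbach reduces to ΔP = 32μLV/D². Solving for V: V = ΔP·D²/(32μL) = 4.34e+04·(0.203)²/(32·0.814·32.6) = 2.106 m/s.
Check: Re = ρVD/μ = 1260·2.106·0.203/0.814 = 661.8 < 2300, so the laminar assumption holds.
Q = V·A = 2.106·(π/4·0.203²) = 0.06817 m³/s = 0.0682 m³/s.

Q ≈ 0.0682 m³/s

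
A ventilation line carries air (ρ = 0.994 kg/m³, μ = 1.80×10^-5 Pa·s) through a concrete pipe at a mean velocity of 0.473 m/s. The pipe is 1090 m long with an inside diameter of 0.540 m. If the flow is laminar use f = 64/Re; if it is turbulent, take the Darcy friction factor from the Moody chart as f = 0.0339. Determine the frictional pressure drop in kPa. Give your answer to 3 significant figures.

ΔP ≈ 0.00761 kPa

Reynolds number Re = ρVD/μ = 0.994 · 0.473 · 0.54 / 1.8e-05 = 1.41e+04.
Re > 4000 → turbulent; use the Moody-chart value f = 0.0339.
Darcy-Weisbach: ΔP = f(L/D)(ρV²/2) = 0.0339·(1090/0.54)·(0.994·0.473²/2) = 0.0339·2019·0.1112 = 7.609 Pa.
ΔP = 7.609 Pa = 0.00761 kPa.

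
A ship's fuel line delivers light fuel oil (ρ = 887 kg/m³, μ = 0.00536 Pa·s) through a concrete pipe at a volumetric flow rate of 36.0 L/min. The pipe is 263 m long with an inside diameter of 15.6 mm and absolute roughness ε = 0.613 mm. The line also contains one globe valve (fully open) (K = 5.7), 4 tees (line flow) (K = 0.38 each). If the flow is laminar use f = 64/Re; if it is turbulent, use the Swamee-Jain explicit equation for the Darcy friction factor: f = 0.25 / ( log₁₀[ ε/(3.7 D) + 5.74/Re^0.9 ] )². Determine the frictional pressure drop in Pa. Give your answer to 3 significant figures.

ΔP ≈ 5.09×10^6 Pa

Q = 36.0 L/min = 36.0/60000 = 0.0006 m³/s.
Cross-sectional area A = πD²/4 = π(0.0156)²/4 = 0.0001911 m²; mean velocity V = Q/A = 0.0006/0.0001911 = 3.139 m/s.
Reynolds number Re = ρVD/μ = 887 · 3.139 · 0.0156 / 0.00536 = 8104.
Re > 4000 → turbulent. Relative roughness ε/D = 0.000613/0.0156 = 0.0393. Swamee-Jain: f = 0.25/(log₁₀[0.0393/3.7 + 5.74/8104^0.9])² = 0.25/(log₁₀[0.0106 + 0.00174])² = 0.25/(-1.908)² = 0.06868.
Total minor-loss coefficient ΣK = 1·5.7 + 4·0.38 = 7.22.
ΔP = [f·L/D + ΣK]·(ρV²/2) = [0.06868·263/0.0156 + 7.22]·(887·3.139²/2) = [1158 + 7.22]·4370 = 5.092e+06 Pa.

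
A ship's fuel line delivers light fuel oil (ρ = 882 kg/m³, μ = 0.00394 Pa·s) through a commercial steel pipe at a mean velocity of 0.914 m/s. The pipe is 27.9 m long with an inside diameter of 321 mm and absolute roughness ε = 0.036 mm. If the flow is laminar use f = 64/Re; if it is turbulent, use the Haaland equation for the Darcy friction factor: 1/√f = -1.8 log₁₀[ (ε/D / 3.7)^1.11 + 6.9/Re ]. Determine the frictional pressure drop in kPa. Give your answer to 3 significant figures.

Reynolds number Re = ρVD/μ = 882 · 0.914 · 0.321 / 0.00394 = 6.568e+04.
Re > 4000 → turbulent. Relative roughness ε/D = 3.6e-05/0.321 = 0.000112. Haaland: 1/√f = -1.8 log₁₀[(0.000112/3.7)^1.11 + 6.9/6.568e+04] = -1.8 log₁₀[9.65e-06 + 0.000105] = 7.093, so f = 0.01988.
Darcy-Weisbach: ΔP = f(L/D)(ρV²/2) = 0.01988·(27.9/0.321)·(882·0.914²/2) = 0.01988·86.92·368.4 = 636.5 Pa.
ΔP = 636.5 Pa = 0.637 kPa.

ΔP ≈ 0.637 kPa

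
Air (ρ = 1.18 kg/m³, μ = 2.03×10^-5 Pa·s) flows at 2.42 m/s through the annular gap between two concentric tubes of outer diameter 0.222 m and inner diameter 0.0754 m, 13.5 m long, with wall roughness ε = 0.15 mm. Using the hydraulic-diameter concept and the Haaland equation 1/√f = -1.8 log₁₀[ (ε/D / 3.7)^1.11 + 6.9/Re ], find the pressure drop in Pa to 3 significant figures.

ΔP ≈ 8.75 Pa

Hydraulic diameter D_h = 4A/P = D_o - D_i = 0.222 - 0.0754 = 0.1466 m.
Re = ρVD_h/μ = 1.18·2.42·0.1466/2.03e-05 = 2.062e+04.
ε/D_h = 0.00015/0.1466 = 0.00102; Haaland gives 1/√f = -1.8 log₁₀[0.000112+0.000335] = 6.03, so f = 0.02751.
ΔP = f(L/D_h)(ρV²/2) = 0.02751·13.5/0.1466·3.455 = 8.752 Pa.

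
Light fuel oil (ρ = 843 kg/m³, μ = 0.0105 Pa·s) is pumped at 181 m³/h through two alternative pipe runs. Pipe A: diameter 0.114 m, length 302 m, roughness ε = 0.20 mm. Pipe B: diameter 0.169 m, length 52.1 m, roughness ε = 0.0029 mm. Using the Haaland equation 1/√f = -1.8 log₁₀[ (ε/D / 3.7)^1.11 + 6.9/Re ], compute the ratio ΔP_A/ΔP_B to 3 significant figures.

Pipe A: V = Q/A = 0.05028/0.01021 = 4.926 m/s; Re = 4.508e+04; ε/D = 0.00175; Haaland → f = 0.02598; ΔP_A = f(L/D)(ρV²/2) = 7.038e+05 Pa.
Pipe B: V = Q/A = 0.05028/0.02243 = 2.241 m/s; Re = 3.041e+04; ε/D = 1.72e-05; Haaland → f = 0.02327; ΔP_B = f(L/D)(ρV²/2) = 1.519e+04 Pa.
ΔP_A/ΔP_B = 7.038e+05/1.519e+04 = 46.3.

ΔP_A/ΔP_B ≈ 46.3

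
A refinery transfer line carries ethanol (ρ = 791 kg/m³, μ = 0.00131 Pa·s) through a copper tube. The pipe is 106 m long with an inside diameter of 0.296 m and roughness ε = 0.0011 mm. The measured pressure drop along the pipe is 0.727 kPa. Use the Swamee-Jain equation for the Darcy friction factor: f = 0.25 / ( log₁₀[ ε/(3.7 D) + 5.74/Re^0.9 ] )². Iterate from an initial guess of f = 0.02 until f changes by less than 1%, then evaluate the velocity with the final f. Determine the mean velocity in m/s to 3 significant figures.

Rearranging Darcy-Weisbach: V = √(2·ΔP·D/(f·L·ρ)). With ε/D = 1.1e-06/0.296 = 3.72e-06, iterate starting from f = 0.02:
  f = 0.02 → V = √(2·727·0.296/(0.02·106·791)) = 0.5066 m/s; Re = ρVD/μ = 9.055e+04; f → 0.01826
  f = 0.01826 → V = 0.5302 m/s; Re = 9.476e+04; f → 0.01809
Converged (Δf/f < 1%). With the final f = 0.01809: V = √(2·727·0.296/(0.01809·106·791)) = 0.5327 m/s.

V ≈ 0.533 m/s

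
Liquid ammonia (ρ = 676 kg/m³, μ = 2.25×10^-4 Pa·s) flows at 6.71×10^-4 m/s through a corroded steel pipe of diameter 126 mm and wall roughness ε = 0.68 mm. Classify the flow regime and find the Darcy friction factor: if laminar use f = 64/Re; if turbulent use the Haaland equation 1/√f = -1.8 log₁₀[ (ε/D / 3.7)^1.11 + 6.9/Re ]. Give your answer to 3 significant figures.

Re = ρVD/μ = 676·0.000671·0.126/0.000225 = 254.
Re < 2300 → laminar, so f = 64/Re = 0.252 (roughness is irrelevant in laminar flow).

f ≈ 0.252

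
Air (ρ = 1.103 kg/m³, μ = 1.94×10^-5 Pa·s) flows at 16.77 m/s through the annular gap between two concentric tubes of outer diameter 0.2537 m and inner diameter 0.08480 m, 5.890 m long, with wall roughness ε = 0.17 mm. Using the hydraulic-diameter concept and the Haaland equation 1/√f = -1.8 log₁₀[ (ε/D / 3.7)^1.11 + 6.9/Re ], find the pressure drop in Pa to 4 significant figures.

Hydraulic diameter D_h = 4A/P = D_o - D_i = 0.2537 - 0.0848 = 0.1689 m.
Re = ρVD_h/μ = 1.103·16.77·0.1689/1.94e-05 = 1.61e+05.
ε/D_h = 0.00017/0.1689 = 0.00101; Haaland gives 1/√f = -1.8 log₁₀[0.00011+4.28e-05] = 6.867, so f = 0.02121.
ΔP = f(L/D_h)(ρV²/2) = 0.02121·5.89/0.1689·155.1 = 114.7 Pa.

ΔP ≈ 114.7 Pa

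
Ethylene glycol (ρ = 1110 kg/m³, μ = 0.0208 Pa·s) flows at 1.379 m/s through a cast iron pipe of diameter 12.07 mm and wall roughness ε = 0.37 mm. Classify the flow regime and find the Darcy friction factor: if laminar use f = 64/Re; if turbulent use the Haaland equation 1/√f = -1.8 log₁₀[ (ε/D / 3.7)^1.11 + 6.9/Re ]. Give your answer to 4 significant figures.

f ≈ 0.07205

Re = ρVD/μ = 1110·1.379·0.01207/0.0208 = 888.2.
Re < 2300 → laminar, so f = 64/Re = 0.07205 (roughness is irrelevant in laminar flow).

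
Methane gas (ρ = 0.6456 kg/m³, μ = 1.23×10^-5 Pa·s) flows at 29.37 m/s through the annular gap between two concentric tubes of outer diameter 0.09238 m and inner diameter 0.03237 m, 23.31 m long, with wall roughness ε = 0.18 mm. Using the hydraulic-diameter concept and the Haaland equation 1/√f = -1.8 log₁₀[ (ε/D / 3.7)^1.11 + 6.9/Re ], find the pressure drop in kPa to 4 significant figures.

ΔP ≈ 2.972 kPa

Hydraulic diameter D_h = 4A/P = D_o - D_i = 0.09238 - 0.03237 = 0.06001 m.
Re = ρVD_h/μ = 0.6456·29.37·0.06001/1.23e-05 = 9.251e+04.
ε/D_h = 0.00018/0.06001 = 0.003; Haaland gives 1/√f = -1.8 log₁₀[0.000371+7.46e-05] = 6.033, so f = 0.02748.
ΔP = f(L/D_h)(ρV²/2) = 0.02748·23.31/0.06001·278.4 = 2972 Pa.
ΔP = 2.972 kPa.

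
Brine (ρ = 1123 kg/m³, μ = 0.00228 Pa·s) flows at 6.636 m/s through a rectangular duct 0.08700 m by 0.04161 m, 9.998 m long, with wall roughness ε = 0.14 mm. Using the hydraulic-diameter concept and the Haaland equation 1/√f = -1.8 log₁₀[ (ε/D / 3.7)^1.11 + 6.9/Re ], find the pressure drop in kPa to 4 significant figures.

ΔP ≈ 112.5 kPa

Hydraulic diameter D_h = 4A/P = 4·(0.087·0.04161)/(2·(0.087+0.04161)) = 0.01448/0.2572 = 0.0563 m.
Re = ρVD_h/μ = 1123·6.636·0.0563/0.00228 = 1.84e+05.
ε/D_h = 0.00014/0.0563 = 0.00249; Haaland gives 1/√f = -1.8 log₁₀[0.000301+3.75e-05] = 6.247, so f = 0.02563.
ΔP = f(L/D_h)(ρV²/2) = 0.02563·9.998/0.0563·2.473e+04 = 1.125e+05 Pa.
ΔP = 112.5 kPa.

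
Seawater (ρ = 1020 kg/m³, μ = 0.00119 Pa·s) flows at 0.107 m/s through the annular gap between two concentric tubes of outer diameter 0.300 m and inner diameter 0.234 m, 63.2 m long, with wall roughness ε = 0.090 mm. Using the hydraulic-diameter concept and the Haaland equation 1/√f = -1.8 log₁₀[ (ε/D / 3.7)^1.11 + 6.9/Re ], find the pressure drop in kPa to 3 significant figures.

ΔP ≈ 0.207 kPa

Hydraulic diameter D_h = 4A/P = D_o - D_i = 0.3 - 0.234 = 0.066 m.
Re = ρVD_h/μ = 1020·0.107·0.066/0.00119 = 6053.
ε/D_h = 9e-05/0.066 = 0.00136; Haaland gives 1/√f = -1.8 log₁₀[0.000154+0.00114] = 5.198, so f = 0.03701.
ΔP = f(L/D_h)(ρV²/2) = 0.03701·63.2/0.066·5.839 = 206.9 Pa.
ΔP = 0.207 kPa.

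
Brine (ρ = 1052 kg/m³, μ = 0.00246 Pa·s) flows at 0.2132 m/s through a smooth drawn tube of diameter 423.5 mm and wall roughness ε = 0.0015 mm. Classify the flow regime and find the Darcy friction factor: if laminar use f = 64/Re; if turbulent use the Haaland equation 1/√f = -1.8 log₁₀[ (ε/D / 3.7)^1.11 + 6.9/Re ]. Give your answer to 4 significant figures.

f ≈ 0.02198

Re = ρVD/μ = 1052·0.2132·0.4235/0.00246 = 3.861e+04.
Re > 4000 → turbulent. ε/D = 1.5e-06/0.4235 = 3.54e-06; Haaland: 1/√f = -1.8 log₁₀[2.08e-07 + 0.000179] = 6.745, so f = 0.02198.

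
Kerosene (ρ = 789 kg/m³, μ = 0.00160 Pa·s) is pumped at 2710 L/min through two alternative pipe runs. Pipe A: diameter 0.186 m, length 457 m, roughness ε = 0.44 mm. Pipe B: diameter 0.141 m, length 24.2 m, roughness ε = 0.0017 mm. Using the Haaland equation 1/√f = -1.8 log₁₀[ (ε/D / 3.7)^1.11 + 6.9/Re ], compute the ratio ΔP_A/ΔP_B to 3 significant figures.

Pipe A: V = Q/A = 0.04517/0.02717 = 1.662 m/s; Re = 1.525e+05; ε/D = 0.00237; Haaland → f = 0.02546; ΔP_A = f(L/D)(ρV²/2) = 6.82e+04 Pa.
Pipe B: V = Q/A = 0.04517/0.01561 = 2.893 m/s; Re = 2.011e+05; ε/D = 1.21e-05; Haaland → f = 0.01555; ΔP_B = f(L/D)(ρV²/2) = 8812 Pa.
ΔP_A/ΔP_B = 6.82e+04/8812 = 7.74.

ΔP_A/ΔP_B ≈ 7.74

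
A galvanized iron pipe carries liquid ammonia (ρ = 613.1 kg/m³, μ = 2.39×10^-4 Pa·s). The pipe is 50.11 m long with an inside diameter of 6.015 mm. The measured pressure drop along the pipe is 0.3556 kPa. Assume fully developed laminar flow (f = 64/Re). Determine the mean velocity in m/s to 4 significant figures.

For laminar flow, f = 64/Re with Re = ρVD/μ, so Darcy-Weisbach reduces to ΔP = 32μLV/D². Solving for V: V = ΔP·D²/(32μL) = 355.6·(0.006015)²/(32·0.000239·50.11) = 0.03357 m/s.
Check: Re = ρVD/μ = 613.1·0.03357·0.006015/0.000239 = 518 < 2300, so the laminar assumption holds.

V ≈ 0.03357 m/s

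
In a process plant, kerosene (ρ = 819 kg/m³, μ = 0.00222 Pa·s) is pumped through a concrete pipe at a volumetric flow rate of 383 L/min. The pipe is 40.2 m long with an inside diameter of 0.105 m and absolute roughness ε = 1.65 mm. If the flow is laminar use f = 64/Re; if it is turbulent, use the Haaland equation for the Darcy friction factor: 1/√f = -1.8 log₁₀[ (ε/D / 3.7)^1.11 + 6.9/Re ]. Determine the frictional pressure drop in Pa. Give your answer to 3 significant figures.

ΔP ≈ 3920 Pa

Q = 383 L/min = 383/60000 = 0.006383 m³/s.
Cross-sectional area A = πD²/4 = π(0.105)²/4 = 0.008659 m²; mean velocity V = Q/A = 0.006383/0.008659 = 0.7372 m/s.
Reynolds number Re = ρVD/μ = 819 · 0.7372 · 0.105 / 0.00222 = 2.856e+04.
Re > 4000 → turbulent. Relative roughness ε/D = 0.00165/0.105 = 0.0157. Haaland: 1/√f = -1.8 log₁₀[(0.0157/3.7)^1.11 + 6.9/2.856e+04] = -1.8 log₁₀[0.00233 + 0.000242] = 4.662, so f = 0.04601.
Darcy-Weisbach: ΔP = f(L/D)(ρV²/2) = 0.04601·(40.2/0.105)·(819·0.7372²/2) = 0.04601·382.9·222.5 = 3920 Pa.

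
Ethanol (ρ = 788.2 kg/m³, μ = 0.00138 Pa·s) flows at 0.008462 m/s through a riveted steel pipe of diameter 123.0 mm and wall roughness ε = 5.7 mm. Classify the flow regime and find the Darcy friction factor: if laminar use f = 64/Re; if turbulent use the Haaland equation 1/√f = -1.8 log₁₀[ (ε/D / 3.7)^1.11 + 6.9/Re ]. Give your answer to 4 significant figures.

f ≈ 0.1077

Re = ρVD/μ = 788.2·0.008462·0.123/0.00138 = 594.5.
Re < 2300 → laminar, so f = 64/Re = 0.1077 (roughness is irrelevant in laminar flow).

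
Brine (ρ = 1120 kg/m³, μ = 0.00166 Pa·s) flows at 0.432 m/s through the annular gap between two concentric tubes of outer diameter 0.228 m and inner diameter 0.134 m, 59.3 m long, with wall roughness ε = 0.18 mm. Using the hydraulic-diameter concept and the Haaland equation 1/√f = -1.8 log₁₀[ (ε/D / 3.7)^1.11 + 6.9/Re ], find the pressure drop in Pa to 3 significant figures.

Hydraulic diameter D_h = 4A/P = D_o - D_i = 0.228 - 0.134 = 0.094 m.
Re = ρVD_h/μ = 1120·0.432·0.094/0.00166 = 2.74e+04.
ε/D_h = 0.00018/0.094 = 0.00191; Haaland gives 1/√f = -1.8 log₁₀[0.000225+0.000252] = 5.979, so f = 0.02798.
ΔP = f(L/D_h)(ρV²/2) = 0.02798·59.3/0.094·104.5 = 1844 Pa.

ΔP ≈ 1840 Pa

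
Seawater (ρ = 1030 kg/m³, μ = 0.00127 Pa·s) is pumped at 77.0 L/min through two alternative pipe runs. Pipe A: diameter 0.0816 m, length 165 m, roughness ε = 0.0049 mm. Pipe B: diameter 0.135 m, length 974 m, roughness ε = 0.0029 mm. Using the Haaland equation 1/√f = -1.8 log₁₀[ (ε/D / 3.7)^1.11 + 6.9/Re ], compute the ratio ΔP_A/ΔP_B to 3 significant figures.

ΔP_A/ΔP_B ≈ 1.84

Pipe A: V = Q/A = 0.001283/0.00523 = 0.2454 m/s; Re = 1.624e+04; ε/D = 6e-05; Haaland → f = 0.02723; ΔP_A = f(L/D)(ρV²/2) = 1707 Pa.
Pipe B: V = Q/A = 0.001283/0.01431 = 0.08966 m/s; Re = 9816; ε/D = 2.15e-05; Haaland → f = 0.03106; ΔP_B = f(L/D)(ρV²/2) = 927.8 Pa.
ΔP_A/ΔP_B = 1707/927.8 = 1.84.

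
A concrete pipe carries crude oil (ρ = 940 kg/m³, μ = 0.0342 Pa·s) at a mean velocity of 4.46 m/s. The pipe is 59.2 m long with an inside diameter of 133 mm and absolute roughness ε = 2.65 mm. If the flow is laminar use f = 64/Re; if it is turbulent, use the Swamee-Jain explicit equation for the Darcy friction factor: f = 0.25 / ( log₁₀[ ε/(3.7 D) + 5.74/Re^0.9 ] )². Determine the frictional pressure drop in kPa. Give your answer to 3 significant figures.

Reynolds number Re = ρVD/μ = 940 · 4.46 · 0.133 / 0.0342 = 1.63e+04.
Re > 4000 → turbulent. Relative roughness ε/D = 0.00265/0.133 = 0.0199. Swamee-Jain: f = 0.25/(log₁₀[0.0199/3.7 + 5.74/1.63e+04^0.9])² = 0.25/(log₁₀[0.00539 + 0.000929])² = 0.25/(-2.2)² = 0.05167.
Darcy-Weisbach: ΔP = f(L/D)(ρV²/2) = 0.05167·(59.2/0.133)·(940·4.46²/2) = 0.05167·445.1·9349 = 2.15e+05 Pa.
ΔP = 2.15e+05 Pa = 215 kPa.

ΔP ≈ 215 kPa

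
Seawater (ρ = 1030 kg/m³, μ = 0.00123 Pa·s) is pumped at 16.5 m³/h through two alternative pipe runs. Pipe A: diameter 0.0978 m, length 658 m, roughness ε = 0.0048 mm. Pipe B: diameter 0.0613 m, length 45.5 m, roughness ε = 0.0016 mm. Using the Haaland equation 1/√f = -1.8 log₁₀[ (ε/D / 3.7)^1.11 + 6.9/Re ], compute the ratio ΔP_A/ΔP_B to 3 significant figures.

Pipe A: V = Q/A = 0.004583/0.007512 = 0.6101 m/s; Re = 4.997e+04; ε/D = 4.91e-05; Haaland → f = 0.02085; ΔP_A = f(L/D)(ρV²/2) = 2.689e+04 Pa.
Pipe B: V = Q/A = 0.004583/0.002951 = 1.553 m/s; Re = 7.972e+04; ε/D = 2.61e-05; Haaland → f = 0.01879; ΔP_B = f(L/D)(ρV²/2) = 1.732e+04 Pa.
ΔP_A/ΔP_B = 2.689e+04/1.732e+04 = 1.55.

ΔP_A/ΔP_B ≈ 1.55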